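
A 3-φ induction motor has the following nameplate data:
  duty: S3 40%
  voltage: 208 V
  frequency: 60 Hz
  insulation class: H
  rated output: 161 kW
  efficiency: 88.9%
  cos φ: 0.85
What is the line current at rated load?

591 A

P_out = 161 kW = 161000 W
P_in = P_out / η = 161000 / 0.889 = 181102 W
I_L = P_in / (√3·V_L·cosφ) = 181102 / (1.732 × 208 × 0.85) = 591 A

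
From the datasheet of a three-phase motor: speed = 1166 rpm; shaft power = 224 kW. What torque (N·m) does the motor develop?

ω = 2π × 1166/60 = 122.1 rad/s
τ = P/ω = 224000/122.1 = 1830 N·m

1830 N·m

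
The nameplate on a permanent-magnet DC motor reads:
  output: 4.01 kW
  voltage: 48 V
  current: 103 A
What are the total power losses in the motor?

934 W

P_in = V·I = 48×103 = 4944 W
P_out = 4010 W
Losses = P_in − P_out = 4944 − 4010 = 934 W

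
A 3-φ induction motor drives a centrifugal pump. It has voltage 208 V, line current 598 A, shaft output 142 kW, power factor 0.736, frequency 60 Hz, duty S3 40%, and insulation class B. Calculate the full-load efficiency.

P_out = 142 kW = 142000 W
P_in = √3·V_L·I_L·cosφ = 1.732 × 208 × 598 × 0.736 = 158559 W
η = P_out / P_in = 142000 / 158559 = 0.896 = 89.6%

89.6 %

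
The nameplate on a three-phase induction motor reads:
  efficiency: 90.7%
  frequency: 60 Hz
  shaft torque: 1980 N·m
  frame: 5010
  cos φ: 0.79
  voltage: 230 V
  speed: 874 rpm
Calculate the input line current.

635 A

ω = 2π×874/60 = 91.53 rad/s; P_out = τω = 1980 × 91.53 = 181229 W
P_in = P_out / η = 181229 / 0.907 = 199811 W
I_L = P_in / (√3·V_L·cosφ) = 199811 / (1.732 × 230 × 0.79) = 635 A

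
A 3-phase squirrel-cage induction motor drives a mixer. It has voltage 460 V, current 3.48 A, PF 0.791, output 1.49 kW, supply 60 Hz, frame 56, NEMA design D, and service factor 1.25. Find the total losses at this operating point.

P_in = √3·V·I·cosφ = 1.732×460×3.48×0.791 = 2193 W
P_out = 1490 W
Losses = P_in − P_out = 2193 − 1490 = 703 W

703 W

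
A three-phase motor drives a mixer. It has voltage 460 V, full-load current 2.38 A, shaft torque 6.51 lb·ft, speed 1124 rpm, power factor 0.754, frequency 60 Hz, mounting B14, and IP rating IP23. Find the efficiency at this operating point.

72.7 %

τ = 6.51 lb·ft × 1.356 = 8.828 N·m
ω = 2π × 1124/60 = 117.7 rad/s; P_out = τω = 8.828 × 117.7 = 1039 W
P_in = √3·V_L·I_L·cosφ = 1.732 × 460 × 2.38 × 0.754 = 1430 W
η = P_out / P_in = 1039 / 1430 = 0.727 = 72.7%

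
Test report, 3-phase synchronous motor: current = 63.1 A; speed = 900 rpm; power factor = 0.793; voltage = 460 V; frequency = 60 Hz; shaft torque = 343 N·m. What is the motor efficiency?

ω = 2π × 900/60 = 94.25 rad/s; P_out = τω = 343 × 94.25 = 32328 W
P_in = √3·V_L·I_L·cosφ = 1.732 × 460 × 63.1 × 0.793 = 39867 W
η = P_out / P_in = 32328 / 39867 = 0.811 = 81.1%

81.1 %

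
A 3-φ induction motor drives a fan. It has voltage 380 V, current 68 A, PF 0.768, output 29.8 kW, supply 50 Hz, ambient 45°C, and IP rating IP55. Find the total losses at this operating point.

4.57 kW

P_in = √3·V·I·cosφ = 1.732×380×68×0.768 = 34372 W
P_out = 29800 W
Losses = P_in − P_out = 34372 − 29800 = 4572 W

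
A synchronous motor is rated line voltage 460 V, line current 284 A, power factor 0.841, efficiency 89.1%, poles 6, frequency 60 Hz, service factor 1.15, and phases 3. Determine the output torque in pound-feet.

P_in = √3·V·I·cosφ = 1.732 × 460 × 284 × 0.841 = 190292 W
P_out = η·P_in = 0.891 × 190292 = 169550 W
n = n_s = 120×60/6 = 1200 rpm (synchronous)
ω = 2π×1200/60 = 125.7 rad/s
τ = P_out/ω = 169550/125.7 = 1349 N·m
In lb·ft: 1349/1.356 = 995 lb·ft

995 lb·ft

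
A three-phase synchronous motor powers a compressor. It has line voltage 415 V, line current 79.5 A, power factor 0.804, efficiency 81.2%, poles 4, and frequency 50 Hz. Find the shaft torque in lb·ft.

P_in = √3·V·I·cosφ = 1.732 × 415 × 79.5 × 0.804 = 45943 W
P_out = η·P_in = 0.812 × 45943 = 37306 W
n = n_s = 120×50/4 = 1500 rpm (synchronous)
ω = 2π×1500/60 = 157.1 rad/s
τ = P_out/ω = 37306/157.1 = 237.5 N·m
In lb·ft: 237.5/1.356 = 175 lb·ft

175 lb·ft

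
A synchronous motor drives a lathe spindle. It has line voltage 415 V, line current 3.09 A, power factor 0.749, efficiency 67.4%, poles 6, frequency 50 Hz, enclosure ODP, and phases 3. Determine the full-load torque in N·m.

P_in = √3·V·I·cosφ = 1.732 × 415 × 3.09 × 0.749 = 1664 W
P_out = η·P_in = 0.674 × 1664 = 1122 W
n = n_s = 120×50/6 = 1000 rpm (synchronous)
ω = 2π×1000/60 = 104.7 rad/s
τ = P_out/ω = 1122/104.7 = 10.7 N·m

10.7 N·m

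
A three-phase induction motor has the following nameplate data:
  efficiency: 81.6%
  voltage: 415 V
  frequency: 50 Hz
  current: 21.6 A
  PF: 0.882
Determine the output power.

11.2 kW

P_in = √3·V·I·cosφ = 1.732 × 415 × 21.6 × 0.882 = 13694 W
P_out = η·P_in = 0.816 × 13694 = 11174 W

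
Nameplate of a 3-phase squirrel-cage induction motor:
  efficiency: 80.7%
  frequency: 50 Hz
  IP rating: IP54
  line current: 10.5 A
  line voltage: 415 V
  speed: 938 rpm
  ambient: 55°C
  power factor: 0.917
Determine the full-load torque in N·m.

P_in = √3·V·I·cosφ = 1.732 × 415 × 10.5 × 0.917 = 6921 W
P_out = η·P_in = 0.807 × 6921 = 5585 W
n = 938 rpm
ω = 2π×938/60 = 98.23 rad/s
τ = P_out/ω = 5585/98.23 = 56.9 N·m

56.9 N·m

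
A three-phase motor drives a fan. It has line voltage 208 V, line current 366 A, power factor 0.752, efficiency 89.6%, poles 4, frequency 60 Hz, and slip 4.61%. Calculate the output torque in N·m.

P_in = √3·V·I·cosφ = 1.732 × 208 × 366 × 0.752 = 99154 W
P_out = η·P_in = 0.896 × 99154 = 88842 W
n_s = 120×60/4 = 1800 rpm; n = 1800×(1−0.0461) = 1717 rpm
ω = 2π×1717/60 = 179.8 rad/s
τ = P_out/ω = 88842/179.8 = 494 N·m

494 N·m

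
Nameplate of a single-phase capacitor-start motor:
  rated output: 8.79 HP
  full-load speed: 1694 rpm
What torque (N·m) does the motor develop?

37 N·m

P_out = 8.79 × 746 = 6557 W
ω = 2π × 1694/60 = 177.4 rad/s
τ = P_out/ω = 6557/177.4 = 37 N·m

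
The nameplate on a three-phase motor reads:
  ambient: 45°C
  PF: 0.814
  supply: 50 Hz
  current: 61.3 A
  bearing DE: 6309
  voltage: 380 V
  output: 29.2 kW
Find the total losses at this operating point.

P_in = √3·V·I·cosφ = 1.732×380×61.3×0.814 = 32841 W
P_out = 29200 W
Losses = P_in − P_out = 32841 − 29200 = 3641 W

3.64 kW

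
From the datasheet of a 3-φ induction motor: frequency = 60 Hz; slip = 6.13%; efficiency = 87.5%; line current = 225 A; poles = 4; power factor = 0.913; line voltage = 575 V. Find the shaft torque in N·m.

1010 N·m

P_in = √3·V·I·cosφ = 1.732 × 575 × 225 × 0.913 = 204583 W
P_out = η·P_in = 0.875 × 204583 = 179010 W
n_s = 120×60/4 = 1800 rpm; n = 1800×(1−0.0613) = 1690 rpm
ω = 2π×1690/60 = 177 rad/s
τ = P_out/ω = 179010/177 = 1010 N·m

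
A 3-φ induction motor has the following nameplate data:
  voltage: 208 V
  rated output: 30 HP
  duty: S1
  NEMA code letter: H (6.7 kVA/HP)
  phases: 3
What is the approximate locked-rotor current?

S_LR = 6.7 × 30 = 201 kVA
I_LR = S_LR/(√3·V_L) = 201000/(1.732×208) = 558 A

558 A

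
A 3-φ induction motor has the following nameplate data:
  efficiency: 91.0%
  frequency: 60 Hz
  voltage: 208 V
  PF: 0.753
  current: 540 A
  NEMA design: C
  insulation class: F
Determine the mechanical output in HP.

179 HP

P_in = √3·V·I·cosφ = 1.732 × 208 × 540 × 0.753 = 146487 W
P_out = η·P_in = 0.91 × 146487 = 133303 W
= 133303/746 = 179 HP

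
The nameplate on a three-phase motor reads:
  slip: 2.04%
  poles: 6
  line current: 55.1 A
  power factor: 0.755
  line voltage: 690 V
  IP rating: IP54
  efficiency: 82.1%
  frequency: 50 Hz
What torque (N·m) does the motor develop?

P_in = √3·V·I·cosφ = 1.732 × 690 × 55.1 × 0.755 = 49716 W
P_out = η·P_in = 0.821 × 49716 = 40817 W
n_s = 120×50/6 = 1000 rpm; n = 1000×(1−0.0204) = 980 rpm
ω = 2π×980/60 = 102.6 rad/s
τ = P_out/ω = 40817/102.6 = 398 N·m

398 N·m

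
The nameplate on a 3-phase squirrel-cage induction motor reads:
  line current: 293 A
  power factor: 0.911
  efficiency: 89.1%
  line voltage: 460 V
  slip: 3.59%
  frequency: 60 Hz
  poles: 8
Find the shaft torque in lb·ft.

1540 lb·ft

P_in = √3·V·I·cosφ = 1.732 × 460 × 293 × 0.911 = 212663 W
P_out = η·P_in = 0.891 × 212663 = 189483 W
n_s = 120×60/8 = 900 rpm; n = 900×(1−0.0359) = 868 rpm
ω = 2π×868/60 = 90.9 rad/s
τ = P_out/ω = 189483/90.9 = 2085 N·m
In lb·ft: 2085/1.356 = 1540 lb·ft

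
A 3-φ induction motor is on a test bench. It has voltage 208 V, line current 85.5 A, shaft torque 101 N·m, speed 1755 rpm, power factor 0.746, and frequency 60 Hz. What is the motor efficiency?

ω = 2π × 1755/60 = 183.8 rad/s; P_out = τω = 101 × 183.8 = 18564 W
P_in = √3·V_L·I_L·cosφ = 1.732 × 208 × 85.5 × 0.746 = 22978 W
η = P_out / P_in = 18564 / 22978 = 0.808 = 80.8%

80.8 %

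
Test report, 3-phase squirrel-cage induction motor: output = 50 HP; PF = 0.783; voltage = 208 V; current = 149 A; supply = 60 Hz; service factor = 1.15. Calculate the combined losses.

P_in = √3·V·I·cosφ = 1.732×208×149×0.783 = 42030 W
P_out = 50×746 = 37300 W
Losses = P_in − P_out = 42030 − 37300 = 4730 W

4730 W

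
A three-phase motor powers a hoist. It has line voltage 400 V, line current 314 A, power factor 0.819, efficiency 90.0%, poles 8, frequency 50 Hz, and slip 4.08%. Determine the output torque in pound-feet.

P_in = √3·V·I·cosφ = 1.732 × 400 × 314 × 0.819 = 178165 W
P_out = η·P_in = 0.9 × 178165 = 160349 W
n_s = 120×50/8 = 750 rpm; n = 750×(1−0.0408) = 719 rpm
ω = 2π×719/60 = 75.29 rad/s
τ = P_out/ω = 160349/75.29 = 2130 N·m
In lb·ft: 2130/1.356 = 1570 lb·ft

1570 lb·ft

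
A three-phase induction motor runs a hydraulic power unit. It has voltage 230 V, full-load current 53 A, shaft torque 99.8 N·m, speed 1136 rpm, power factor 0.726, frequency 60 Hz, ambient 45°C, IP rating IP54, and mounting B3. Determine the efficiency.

ω = 2π × 1136/60 = 119 rad/s; P_out = τω = 99.8 × 119 = 11876 W
P_in = √3·V_L·I_L·cosφ = 1.732 × 230 × 53 × 0.726 = 15328 W
η = P_out / P_in = 11876 / 15328 = 0.775 = 77.5%

77.5 %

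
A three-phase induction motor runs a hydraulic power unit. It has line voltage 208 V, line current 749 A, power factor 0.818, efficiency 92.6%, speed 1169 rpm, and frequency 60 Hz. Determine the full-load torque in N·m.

P_in = √3·V·I·cosφ = 1.732 × 208 × 749 × 0.818 = 220722 W
P_out = η·P_in = 0.926 × 220722 = 204389 W
n = 1169 rpm
ω = 2π×1169/60 = 122.4 rad/s
τ = P_out/ω = 204389/122.4 = 1670 N·m

1670 N·m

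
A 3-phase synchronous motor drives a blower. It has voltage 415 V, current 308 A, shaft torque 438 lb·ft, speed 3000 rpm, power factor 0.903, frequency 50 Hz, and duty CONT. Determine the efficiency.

93.3 %

τ = 438 lb·ft × 1.356 = 593.9 N·m
ω = 2π × 3000/60 = 314.2 rad/s; P_out = τω = 593.9 × 314.2 = 186603 W
P_in = √3·V_L·I_L·cosφ = 1.732 × 415 × 308 × 0.903 = 199910 W
η = P_out / P_in = 186603 / 199910 = 0.933 = 93.3%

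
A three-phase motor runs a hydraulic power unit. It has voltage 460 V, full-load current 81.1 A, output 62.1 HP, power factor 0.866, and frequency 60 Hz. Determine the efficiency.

82.8 %

P_out = 62.1 × 746 = 46327 W
P_in = √3·V_L·I_L·cosφ = 1.732 × 460 × 81.1 × 0.866 = 55956 W
η = P_out / P_in = 46327 / 55956 = 0.828 = 82.8%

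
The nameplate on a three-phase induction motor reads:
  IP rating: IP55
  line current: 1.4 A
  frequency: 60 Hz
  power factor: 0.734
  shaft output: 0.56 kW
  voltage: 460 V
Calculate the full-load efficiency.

68.4 %

P_out = 0.56 kW = 560 W
P_in = √3·V_L·I_L·cosφ = 1.732 × 460 × 1.4 × 0.734 = 819 W
η = P_out / P_in = 560 / 819 = 0.684 = 68.4%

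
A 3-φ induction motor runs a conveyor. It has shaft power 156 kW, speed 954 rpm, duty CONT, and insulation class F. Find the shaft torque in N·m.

1560 N·m

ω = 2π × 954/60 = 99.9 rad/s
τ = P/ω = 156000/99.9 = 1560 N·m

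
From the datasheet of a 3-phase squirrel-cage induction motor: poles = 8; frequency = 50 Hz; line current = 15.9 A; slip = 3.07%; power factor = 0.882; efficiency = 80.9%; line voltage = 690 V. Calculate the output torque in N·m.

178 N·m

P_in = √3·V·I·cosφ = 1.732 × 690 × 15.9 × 0.882 = 16760 W
P_out = η·P_in = 0.809 × 16760 = 13559 W
n_s = 120×50/8 = 750 rpm; n = 750×(1−0.0307) = 727 rpm
ω = 2π×727/60 = 76.13 rad/s
τ = P_out/ω = 13559/76.13 = 178 N·m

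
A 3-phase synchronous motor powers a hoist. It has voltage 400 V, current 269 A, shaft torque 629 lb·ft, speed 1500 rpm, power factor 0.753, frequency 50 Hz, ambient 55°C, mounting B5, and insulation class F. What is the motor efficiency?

95.5 %

τ = 629 lb·ft × 1.356 = 852.9 N·m
ω = 2π × 1500/60 = 157.1 rad/s; P_out = τω = 852.9 × 157.1 = 133991 W
P_in = √3·V_L·I_L·cosφ = 1.732 × 400 × 269 × 0.753 = 140331 W
η = P_out / P_in = 133991 / 140331 = 0.955 = 95.5%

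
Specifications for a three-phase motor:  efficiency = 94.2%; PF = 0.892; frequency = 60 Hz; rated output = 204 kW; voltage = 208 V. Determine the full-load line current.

P_out = 204 kW = 204000 W
P_in = P_out / η = 204000 / 0.942 = 216561 W
I_L = P_in / (√3·V_L·cosφ) = 216561 / (1.732 × 208 × 0.892) = 674 A

674 A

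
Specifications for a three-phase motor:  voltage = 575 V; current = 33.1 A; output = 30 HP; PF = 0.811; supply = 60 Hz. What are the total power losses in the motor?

4.35 kW

P_in = √3·V·I·cosφ = 1.732×575×33.1×0.811 = 26734 W
P_out = 30×746 = 22380 W
Losses = P_in − P_out = 26734 − 22380 = 4354 W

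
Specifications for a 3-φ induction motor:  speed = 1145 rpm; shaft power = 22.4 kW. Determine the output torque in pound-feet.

ω = 2π × 1145/60 = 119.9 rad/s
τ = P/ω = 22400/119.9 = 186.8 N·m
In lb·ft: 186.8/1.356 = 138 lb·ft

138 lb·ft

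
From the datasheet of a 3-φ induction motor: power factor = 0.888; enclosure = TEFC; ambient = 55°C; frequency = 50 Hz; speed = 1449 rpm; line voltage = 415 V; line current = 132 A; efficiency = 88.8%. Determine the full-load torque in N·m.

P_in = √3·V·I·cosφ = 1.732 × 415 × 132 × 0.888 = 84253 W
P_out = η·P_in = 0.888 × 84253 = 74817 W
n = 1449 rpm
ω = 2π×1449/60 = 151.7 rad/s
τ = P_out/ω = 74817/151.7 = 493 N·m

493 N·m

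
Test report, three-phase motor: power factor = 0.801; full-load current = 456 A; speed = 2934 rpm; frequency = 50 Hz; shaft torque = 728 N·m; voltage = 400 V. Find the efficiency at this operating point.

88.4 %

ω = 2π × 2934/60 = 307.2 rad/s; P_out = τω = 728 × 307.2 = 223642 W
P_in = √3·V_L·I_L·cosφ = 1.732 × 400 × 456 × 0.801 = 253049 W
η = P_out / P_in = 223642 / 253049 = 0.884 = 88.4%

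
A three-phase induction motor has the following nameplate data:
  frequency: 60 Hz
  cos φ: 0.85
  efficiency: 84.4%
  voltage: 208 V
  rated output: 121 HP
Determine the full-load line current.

349 A

P_out = 121 × 746 = 90266 W
P_in = P_out / η = 90266 / 0.844 = 106950 W
I_L = P_in / (√3·V_L·cosφ) = 106950 / (1.732 × 208 × 0.85) = 349 A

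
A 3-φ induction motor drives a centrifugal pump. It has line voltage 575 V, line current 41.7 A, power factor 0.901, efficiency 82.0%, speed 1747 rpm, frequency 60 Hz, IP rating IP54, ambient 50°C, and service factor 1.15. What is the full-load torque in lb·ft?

P_in = √3·V·I·cosφ = 1.732 × 575 × 41.7 × 0.901 = 37418 W
P_out = η·P_in = 0.82 × 37418 = 30683 W
n = 1747 rpm
ω = 2π×1747/60 = 182.9 rad/s
τ = P_out/ω = 30683/182.9 = 167.8 N·m
In lb·ft: 167.8/1.356 = 124 lb·ft

124 lb·ft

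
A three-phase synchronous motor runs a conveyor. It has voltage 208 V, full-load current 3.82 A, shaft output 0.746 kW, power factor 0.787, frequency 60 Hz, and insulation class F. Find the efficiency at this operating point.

P_out = 0.746 kW = 746 W
P_in = √3·V_L·I_L·cosφ = 1.732 × 208 × 3.82 × 0.787 = 1083 W
η = P_out / P_in = 746 / 1083 = 0.689 = 68.9%

68.9 %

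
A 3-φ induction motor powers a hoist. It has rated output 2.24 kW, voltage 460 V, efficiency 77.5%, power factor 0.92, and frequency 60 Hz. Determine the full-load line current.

P_out = 2.24 kW = 2240 W
P_in = P_out / η = 2240 / 0.775 = 2890 W
I_L = P_in / (√3·V_L·cosφ) = 2890 / (1.732 × 460 × 0.92) = 3.94 A

3.94 A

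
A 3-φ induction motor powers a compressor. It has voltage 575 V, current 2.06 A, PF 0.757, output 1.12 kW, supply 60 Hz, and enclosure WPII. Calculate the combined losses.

433 W

P_in = √3·V·I·cosφ = 1.732×575×2.06×0.757 = 1553 W
P_out = 1120 W
Losses = P_in − P_out = 1553 − 1120 = 433 W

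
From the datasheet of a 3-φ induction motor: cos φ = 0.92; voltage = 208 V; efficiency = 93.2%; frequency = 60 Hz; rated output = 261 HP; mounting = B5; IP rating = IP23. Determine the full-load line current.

P_out = 261 × 746 = 194706 W
P_in = P_out / η = 194706 / 0.932 = 208912 W
I_L = P_in / (√3·V_L·cosφ) = 208912 / (1.732 × 208 × 0.92) = 630 A

630 A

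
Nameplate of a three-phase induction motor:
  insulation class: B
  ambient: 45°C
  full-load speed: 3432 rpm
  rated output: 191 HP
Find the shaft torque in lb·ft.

P_out = 191 × 746 = 142486 W
ω = 2π × 3432/60 = 359.4 rad/s
τ = P_out/ω = 142486/359.4 = 396.5 N·m
In lb·ft: 396.5/1.356 = 292 lb·ft

292 lb·ft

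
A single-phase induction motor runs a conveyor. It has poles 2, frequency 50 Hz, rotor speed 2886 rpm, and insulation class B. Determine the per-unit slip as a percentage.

n_s = 120f/p = 120×50/2 = 3000 rpm
s = (n_s − n)/n_s = (3000 − 2886)/3000 = 0.0380

3.80 %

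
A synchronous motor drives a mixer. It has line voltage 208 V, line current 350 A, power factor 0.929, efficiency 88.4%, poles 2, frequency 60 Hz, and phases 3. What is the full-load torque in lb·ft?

203 lb·ft

P_in = √3·V·I·cosφ = 1.732 × 208 × 350 × 0.929 = 117137 W
P_out = η·P_in = 0.884 × 117137 = 103549 W
n = n_s = 120×60/2 = 3600 rpm (synchronous)
ω = 2π×3600/60 = 377 rad/s
τ = P_out/ω = 103549/377 = 274.7 N·m
In lb·ft: 274.7/1.356 = 203 lb·ft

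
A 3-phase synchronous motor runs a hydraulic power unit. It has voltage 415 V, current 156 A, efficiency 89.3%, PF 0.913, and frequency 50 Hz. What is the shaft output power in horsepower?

P_in = √3·V·I·cosφ = 1.732 × 415 × 156 × 0.913 = 102374 W
P_out = η·P_in = 0.893 × 102374 = 91420 W
= 91420/746 = 123 HP

123 HP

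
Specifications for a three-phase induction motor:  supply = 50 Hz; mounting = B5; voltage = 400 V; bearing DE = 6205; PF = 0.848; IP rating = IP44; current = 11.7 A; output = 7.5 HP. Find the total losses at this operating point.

P_in = √3·V·I·cosφ = 1.732×400×11.7×0.848 = 6874 W
P_out = 7.5×746 = 5595 W
Losses = P_in − P_out = 6874 − 5595 = 1279 W

1280 W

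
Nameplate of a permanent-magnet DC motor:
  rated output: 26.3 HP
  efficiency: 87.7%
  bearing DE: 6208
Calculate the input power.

22.4 kW

P_out = 26.3 × 746 = 19620 W
P_in = P_out/η = 19620/0.877 = 22372 W = 22.4 kW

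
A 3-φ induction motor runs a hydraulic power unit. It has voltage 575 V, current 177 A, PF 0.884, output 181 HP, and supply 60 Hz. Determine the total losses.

P_in = √3·V·I·cosφ = 1.732×575×177×0.884 = 155826 W
P_out = 181×746 = 135026 W
Losses = P_in − P_out = 155826 − 135026 = 20800 W

20.8 kW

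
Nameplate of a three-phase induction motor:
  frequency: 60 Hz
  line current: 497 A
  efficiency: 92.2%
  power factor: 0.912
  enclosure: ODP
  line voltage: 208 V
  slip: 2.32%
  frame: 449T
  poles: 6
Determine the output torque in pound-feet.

905 lb·ft

P_in = √3·V·I·cosφ = 1.732 × 208 × 497 × 0.912 = 163291 W
P_out = η·P_in = 0.922 × 163291 = 150554 W
n_s = 120×60/6 = 1200 rpm; n = 1200×(1−0.0232) = 1172 rpm
ω = 2π×1172/60 = 122.7 rad/s
τ = P_out/ω = 150554/122.7 = 1227 N·m
In lb·ft: 1227/1.356 = 905 lb·ft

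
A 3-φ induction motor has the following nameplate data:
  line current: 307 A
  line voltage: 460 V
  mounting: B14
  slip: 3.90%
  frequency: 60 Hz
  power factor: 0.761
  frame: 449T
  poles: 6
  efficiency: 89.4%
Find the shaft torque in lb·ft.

1020 lb·ft

P_in = √3·V·I·cosφ = 1.732 × 460 × 307 × 0.761 = 186135 W
P_out = η·P_in = 0.894 × 186135 = 166405 W
n_s = 120×60/6 = 1200 rpm; n = 1200×(1−0.039) = 1153 rpm
ω = 2π×1153/60 = 120.7 rad/s
τ = P_out/ω = 166405/120.7 = 1379 N·m
In lb·ft: 1379/1.356 = 1020 lb·ft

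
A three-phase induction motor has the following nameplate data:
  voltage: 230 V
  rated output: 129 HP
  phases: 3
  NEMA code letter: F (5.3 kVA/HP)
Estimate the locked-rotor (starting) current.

1720 A

S_LR = 5.3 × 129 = 683.7 kVA
I_LR = S_LR/(√3·V_L) = 683700/(1.732×230) = 1720 A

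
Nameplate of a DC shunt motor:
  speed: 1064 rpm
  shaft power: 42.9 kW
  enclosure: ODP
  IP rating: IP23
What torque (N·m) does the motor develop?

385 N·m

ω = 2π × 1064/60 = 111.4 rad/s
τ = P/ω = 42900/111.4 = 385 N·m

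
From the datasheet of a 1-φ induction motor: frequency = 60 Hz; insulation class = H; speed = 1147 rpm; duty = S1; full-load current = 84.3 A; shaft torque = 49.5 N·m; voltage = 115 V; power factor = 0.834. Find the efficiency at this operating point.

73.5 %

ω = 2π × 1147/60 = 120.1 rad/s; P_out = τω = 49.5 × 120.1 = 5945 W
P_in = V·I·cosφ = 115 × 84.3 × 0.834 = 8085 W
η = P_out / P_in = 5945 / 8085 = 0.735 = 73.5%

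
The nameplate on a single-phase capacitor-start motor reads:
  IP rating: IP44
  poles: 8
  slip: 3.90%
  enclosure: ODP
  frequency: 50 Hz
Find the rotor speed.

n_s = 120f/p = 120×50/8 = 750 rpm
n = n_s(1 − s) = 750 × (1 − 0.039) = 721 rpm

721 rpm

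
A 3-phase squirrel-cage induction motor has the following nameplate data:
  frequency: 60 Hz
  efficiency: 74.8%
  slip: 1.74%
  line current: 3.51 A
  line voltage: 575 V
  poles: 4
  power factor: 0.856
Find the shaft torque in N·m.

12.1 N·m

P_in = √3·V·I·cosφ = 1.732 × 575 × 3.51 × 0.856 = 2992 W
P_out = η·P_in = 0.748 × 2992 = 2238 W
n_s = 120×60/4 = 1800 rpm; n = 1800×(1−0.0174) = 1769 rpm
ω = 2π×1769/60 = 185.2 rad/s
τ = P_out/ω = 2238/185.2 = 12.1 N·m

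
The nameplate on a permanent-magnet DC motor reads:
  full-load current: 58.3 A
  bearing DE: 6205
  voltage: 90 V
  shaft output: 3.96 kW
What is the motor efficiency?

75.5 %

P_out = 3.96 kW = 3960 W
P_in = V·I = 90 × 58.3 = 5247 W
η = P_out / P_in = 3960 / 5247 = 0.755 = 75.5%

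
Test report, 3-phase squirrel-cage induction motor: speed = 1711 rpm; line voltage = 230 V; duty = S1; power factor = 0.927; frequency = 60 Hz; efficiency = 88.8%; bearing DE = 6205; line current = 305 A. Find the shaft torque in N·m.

P_in = √3·V·I·cosφ = 1.732 × 230 × 305 × 0.927 = 112630 W
P_out = η·P_in = 0.888 × 112630 = 100015 W
n = 1711 rpm
ω = 2π×1711/60 = 179.2 rad/s
τ = P_out/ω = 100015/179.2 = 558 N·m

558 N·m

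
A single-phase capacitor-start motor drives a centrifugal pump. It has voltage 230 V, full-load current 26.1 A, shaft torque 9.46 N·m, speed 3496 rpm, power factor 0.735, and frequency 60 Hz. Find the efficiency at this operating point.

ω = 2π × 3496/60 = 366.1 rad/s; P_out = τω = 9.46 × 366.1 = 3463 W
P_in = V·I·cosφ = 230 × 26.1 × 0.735 = 4412 W
η = P_out / P_in = 3463 / 4412 = 0.785 = 78.5%

78.5 %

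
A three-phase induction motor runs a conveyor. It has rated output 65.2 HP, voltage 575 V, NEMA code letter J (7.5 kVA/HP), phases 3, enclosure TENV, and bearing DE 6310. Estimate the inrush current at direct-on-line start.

S_LR = 7.5 × 65.2 = 489 kVA
I_LR = S_LR/(√3·V_L) = 489000/(1.732×575) = 491 A

491 A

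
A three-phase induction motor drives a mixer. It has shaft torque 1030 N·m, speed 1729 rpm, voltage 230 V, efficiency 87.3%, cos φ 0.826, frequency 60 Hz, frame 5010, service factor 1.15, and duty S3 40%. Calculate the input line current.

ω = 2π×1729/60 = 181.1 rad/s; P_out = τω = 1030 × 181.1 = 186533 W
P_in = P_out / η = 186533 / 0.873 = 213669 W
I_L = P_in / (√3·V_L·cosφ) = 213669 / (1.732 × 230 × 0.826) = 649 A

649 A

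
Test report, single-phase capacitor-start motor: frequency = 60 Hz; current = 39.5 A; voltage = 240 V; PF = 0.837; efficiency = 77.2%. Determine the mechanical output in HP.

8.21 HP

P_in = V·I·cosφ = 240 × 39.5 × 0.837 = 7935 W
P_out = η·P_in = 0.772 × 7935 = 6126 W
= 6126/746 = 8.21 HP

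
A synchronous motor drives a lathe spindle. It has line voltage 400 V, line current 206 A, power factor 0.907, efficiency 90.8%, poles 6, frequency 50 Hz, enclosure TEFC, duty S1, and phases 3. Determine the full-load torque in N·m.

1120 N·m

P_in = √3·V·I·cosφ = 1.732 × 400 × 206 × 0.907 = 129444 W
P_out = η·P_in = 0.908 × 129444 = 117535 W
n = n_s = 120×50/6 = 1000 rpm (synchronous)
ω = 2π×1000/60 = 104.7 rad/s
τ = P_out/ω = 117535/104.7 = 1120 N·m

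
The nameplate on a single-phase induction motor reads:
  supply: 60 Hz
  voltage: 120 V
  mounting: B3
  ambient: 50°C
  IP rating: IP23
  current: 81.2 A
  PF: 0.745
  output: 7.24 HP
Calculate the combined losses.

P_in = V·I·cosφ = 120×81.2×0.745 = 7259 W
P_out = 7.24×746 = 5401 W
Losses = P_in − P_out = 7259 − 5401 = 1858 W

1860 W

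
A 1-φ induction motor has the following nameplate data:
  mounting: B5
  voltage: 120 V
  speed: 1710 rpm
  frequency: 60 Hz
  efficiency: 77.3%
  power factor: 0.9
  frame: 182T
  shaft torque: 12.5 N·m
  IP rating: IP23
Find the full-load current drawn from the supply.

26.8 A

ω = 2π×1710/60 = 179.1 rad/s; P_out = τω = 12.5 × 179.1 = 2239 W
P_in = P_out / η = 2239 / 0.773 = 2897 W
I = P_in / (V·cosφ) = 2897 / (120 × 0.9) = 26.8 A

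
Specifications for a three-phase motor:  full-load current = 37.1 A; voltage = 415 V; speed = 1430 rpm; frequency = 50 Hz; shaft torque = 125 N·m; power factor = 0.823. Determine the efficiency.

ω = 2π × 1430/60 = 149.7 rad/s; P_out = τω = 125 × 149.7 = 18713 W
P_in = √3·V_L·I_L·cosφ = 1.732 × 415 × 37.1 × 0.823 = 21947 W
η = P_out / P_in = 18713 / 21947 = 0.853 = 85.3%

85.3 %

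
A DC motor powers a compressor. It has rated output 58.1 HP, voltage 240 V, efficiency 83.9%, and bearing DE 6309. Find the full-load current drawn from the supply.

215 A

P_out = 58.1 × 746 = 43343 W
P_in = P_out / η = 43343 / 0.839 = 51660 W
I = P_in / V = 51660 / 240 = 215 A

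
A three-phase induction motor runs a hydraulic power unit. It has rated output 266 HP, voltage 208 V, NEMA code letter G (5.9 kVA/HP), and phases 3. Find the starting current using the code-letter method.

4360 A

S_LR = 5.9 × 266 = 1569.4 kVA
I_LR = S_LR/(√3·V_L) = 1569400/(1.732×208) = 4360 A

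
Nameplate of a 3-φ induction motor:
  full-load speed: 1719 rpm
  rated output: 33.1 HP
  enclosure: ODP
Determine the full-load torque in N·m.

P_out = 33.1 × 746 = 24693 W
ω = 2π × 1719/60 = 180 rad/s
τ = P_out/ω = 24693/180 = 137 N·m

137 N·m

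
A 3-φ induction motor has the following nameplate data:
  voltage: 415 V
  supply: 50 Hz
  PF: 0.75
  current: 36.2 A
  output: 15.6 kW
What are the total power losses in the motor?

3.92 kW

P_in = √3·V·I·cosφ = 1.732×415×36.2×0.75 = 19515 W
P_out = 15600 W
Losses = P_in − P_out = 19515 − 15600 = 3915 W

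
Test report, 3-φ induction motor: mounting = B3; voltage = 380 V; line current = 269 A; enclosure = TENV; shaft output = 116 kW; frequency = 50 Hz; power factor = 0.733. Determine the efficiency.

P_out = 116 kW = 116000 W
P_in = √3·V_L·I_L·cosφ = 1.732 × 380 × 269 × 0.733 = 129774 W
η = P_out / P_in = 116000 / 129774 = 0.894 = 89.4%

89.4 %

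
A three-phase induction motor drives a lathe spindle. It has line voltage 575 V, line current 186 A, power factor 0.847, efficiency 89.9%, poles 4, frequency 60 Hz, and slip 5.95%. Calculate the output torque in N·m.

796 N·m

P_in = √3·V·I·cosφ = 1.732 × 575 × 186 × 0.847 = 156896 W
P_out = η·P_in = 0.899 × 156896 = 141050 W
n_s = 120×60/4 = 1800 rpm; n = 1800×(1−0.0595) = 1693 rpm
ω = 2π×1693/60 = 177.3 rad/s
τ = P_out/ω = 141050/177.3 = 796 N·m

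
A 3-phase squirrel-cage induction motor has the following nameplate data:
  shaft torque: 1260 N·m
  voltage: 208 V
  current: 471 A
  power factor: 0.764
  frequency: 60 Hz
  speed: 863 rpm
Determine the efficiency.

ω = 2π × 863/60 = 90.37 rad/s; P_out = τω = 1260 × 90.37 = 113866 W
P_in = √3·V_L·I_L·cosφ = 1.732 × 208 × 471 × 0.764 = 129636 W
η = P_out / P_in = 113866 / 129636 = 0.878 = 87.8%

87.8 %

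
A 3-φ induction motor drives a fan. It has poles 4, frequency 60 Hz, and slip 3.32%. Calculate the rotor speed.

n_s = 120f/p = 120×60/4 = 1800 rpm
n = n_s(1 − s) = 1800 × (1 − 0.0332) = 1740 rpm

1740 rpm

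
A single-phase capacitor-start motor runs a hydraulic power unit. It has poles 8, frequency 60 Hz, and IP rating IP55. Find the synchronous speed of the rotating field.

900 rpm

n_s = 120f/p = 120×60/8 = 900 rpm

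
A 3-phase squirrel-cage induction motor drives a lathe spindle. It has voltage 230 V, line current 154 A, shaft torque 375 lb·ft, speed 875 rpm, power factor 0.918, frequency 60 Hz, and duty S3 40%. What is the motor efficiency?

τ = 375 lb·ft × 1.356 = 508.5 N·m
ω = 2π × 875/60 = 91.63 rad/s; P_out = τω = 508.5 × 91.63 = 46594 W
P_in = √3·V_L·I_L·cosφ = 1.732 × 230 × 154 × 0.918 = 56317 W
η = P_out / P_in = 46594 / 56317 = 0.827 = 82.7%

82.7 %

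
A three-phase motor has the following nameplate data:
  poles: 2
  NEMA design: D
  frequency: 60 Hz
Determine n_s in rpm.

3600 rpm

n_s = 120f/p = 120×60/2 = 3600 rpm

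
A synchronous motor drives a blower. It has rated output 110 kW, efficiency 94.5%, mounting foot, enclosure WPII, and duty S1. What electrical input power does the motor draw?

116 kW

P_out = 110000 W
P_in = P_out/η = 110000/0.945 = 116402 W = 116 kW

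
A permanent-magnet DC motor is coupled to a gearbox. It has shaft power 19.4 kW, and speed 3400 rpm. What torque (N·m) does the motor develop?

54.5 N·m

ω = 2π × 3400/60 = 356 rad/s
τ = P/ω = 19400/356 = 54.5 N·m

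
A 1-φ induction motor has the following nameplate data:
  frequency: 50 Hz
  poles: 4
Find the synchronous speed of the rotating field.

1500 rpm

n_s = 120f/p = 120×50/4 = 1500 rpm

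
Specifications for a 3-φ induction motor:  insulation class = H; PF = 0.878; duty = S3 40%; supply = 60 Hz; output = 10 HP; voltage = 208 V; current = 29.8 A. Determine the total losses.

1.97 kW

P_in = √3·V·I·cosφ = 1.732×208×29.8×0.878 = 9426 W
P_out = 10×746 = 7460 W
Losses = P_in − P_out = 9426 − 7460 = 1966 W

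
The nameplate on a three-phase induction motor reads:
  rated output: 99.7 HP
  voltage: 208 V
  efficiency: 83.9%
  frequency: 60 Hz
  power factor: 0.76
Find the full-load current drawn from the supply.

P_out = 99.7 × 746 = 74376 W
P_in = P_out / η = 74376 / 0.839 = 88648 W
I_L = P_in / (√3·V_L·cosφ) = 88648 / (1.732 × 208 × 0.76) = 324 A

324 A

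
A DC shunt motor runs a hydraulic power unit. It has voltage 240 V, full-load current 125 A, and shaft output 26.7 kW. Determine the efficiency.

P_out = 26.7 kW = 26700 W
P_in = V·I = 240 × 125 = 30000 W
η = P_out / P_in = 26700 / 30000 = 0.890 = 89.0%

89.0 %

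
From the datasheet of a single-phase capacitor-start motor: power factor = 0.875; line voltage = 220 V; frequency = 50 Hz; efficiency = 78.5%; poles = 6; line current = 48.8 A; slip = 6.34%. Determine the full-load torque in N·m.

P_in = V·I·cosφ = 220 × 48.8 × 0.875 = 9394 W
P_out = η·P_in = 0.785 × 9394 = 7374 W
n_s = 120×50/6 = 1000 rpm; n = 1000×(1−0.0634) = 937 rpm
ω = 2π×937/60 = 98.12 rad/s
τ = P_out/ω = 7374/98.12 = 75.2 N·m

75.2 N·m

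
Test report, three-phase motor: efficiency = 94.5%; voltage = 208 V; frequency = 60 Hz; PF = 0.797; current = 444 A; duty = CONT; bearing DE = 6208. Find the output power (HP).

P_in = √3·V·I·cosφ = 1.732 × 208 × 444 × 0.797 = 127483 W
P_out = η·P_in = 0.945 × 127483 = 120471 W
= 120471/746 = 161 HP

161 HP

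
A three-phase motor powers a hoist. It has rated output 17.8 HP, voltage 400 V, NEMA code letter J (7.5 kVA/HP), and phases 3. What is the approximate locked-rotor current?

S_LR = 7.5 × 17.8 = 133.5 kVA
I_LR = S_LR/(√3·V_L) = 133500/(1.732×400) = 193 A

193 A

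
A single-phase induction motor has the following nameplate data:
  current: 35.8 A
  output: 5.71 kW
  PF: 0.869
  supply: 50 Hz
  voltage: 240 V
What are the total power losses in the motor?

1.76 kW

P_in = V·I·cosφ = 240×35.8×0.869 = 7466 W
P_out = 5710 W
Losses = P_in − P_out = 7466 − 5710 = 1756 W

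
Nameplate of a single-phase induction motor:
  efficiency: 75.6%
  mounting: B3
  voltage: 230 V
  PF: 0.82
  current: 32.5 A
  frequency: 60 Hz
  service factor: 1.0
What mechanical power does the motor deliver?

4.63 kW

P_in = V·I·cosφ = 230 × 32.5 × 0.82 = 6130 W
P_out = η·P_in = 0.756 × 6130 = 4634 W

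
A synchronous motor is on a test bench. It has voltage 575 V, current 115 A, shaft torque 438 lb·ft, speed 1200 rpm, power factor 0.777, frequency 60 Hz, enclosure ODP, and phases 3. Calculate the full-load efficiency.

83.9 %

τ = 438 lb·ft × 1.356 = 593.9 N·m
ω = 2π × 1200/60 = 125.7 rad/s; P_out = τω = 593.9 × 125.7 = 74653 W
P_in = √3·V_L·I_L·cosφ = 1.732 × 575 × 115 × 0.777 = 88989 W
η = P_out / P_in = 74653 / 88989 = 0.839 = 83.9%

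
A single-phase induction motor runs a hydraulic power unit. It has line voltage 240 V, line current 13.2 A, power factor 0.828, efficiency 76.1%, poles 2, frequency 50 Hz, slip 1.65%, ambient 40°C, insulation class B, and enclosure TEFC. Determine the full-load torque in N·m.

6.46 N·m

P_in = V·I·cosφ = 240 × 13.2 × 0.828 = 2623 W
P_out = η·P_in = 0.761 × 2623 = 1996 W
n_s = 120×50/2 = 3000 rpm; n = 3000×(1−0.0165) = 2951 rpm
ω = 2π×2951/60 = 309 rad/s
τ = P_out/ω = 1996/309 = 6.46 N·m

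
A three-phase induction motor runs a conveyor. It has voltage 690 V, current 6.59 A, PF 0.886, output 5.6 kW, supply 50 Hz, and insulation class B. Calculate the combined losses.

P_in = √3·V·I·cosφ = 1.732×690×6.59×0.886 = 6978 W
P_out = 5600 W
Losses = P_in − P_out = 6978 − 5600 = 1378 W

1.38 kW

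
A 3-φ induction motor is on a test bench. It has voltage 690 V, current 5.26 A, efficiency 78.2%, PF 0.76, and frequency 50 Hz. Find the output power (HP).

P_in = √3·V·I·cosφ = 1.732 × 690 × 5.26 × 0.76 = 4777 W
P_out = η·P_in = 0.782 × 4777 = 3736 W
= 3736/746 = 5.01 HP

5.01 HP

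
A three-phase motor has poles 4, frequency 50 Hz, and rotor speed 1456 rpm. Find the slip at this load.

2.93 %

n_s = 120f/p = 120×50/4 = 1500 rpm
s = (n_s − n)/n_s = (1500 − 1456)/1500 = 0.0293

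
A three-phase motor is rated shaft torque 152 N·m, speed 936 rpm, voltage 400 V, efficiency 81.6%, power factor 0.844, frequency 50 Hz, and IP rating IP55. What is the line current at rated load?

31.2 A

ω = 2π×936/60 = 98.02 rad/s; P_out = τω = 152 × 98.02 = 14899 W
P_in = P_out / η = 14899 / 0.816 = 18259 W
I_L = P_in / (√3·V_L·cosφ) = 18259 / (1.732 × 400 × 0.844) = 31.2 A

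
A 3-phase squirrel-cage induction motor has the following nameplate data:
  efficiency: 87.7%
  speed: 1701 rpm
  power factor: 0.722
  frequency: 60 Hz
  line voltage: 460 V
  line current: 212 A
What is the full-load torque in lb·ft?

443 lb·ft

P_in = √3·V·I·cosφ = 1.732 × 460 × 212 × 0.722 = 121949 W
P_out = η·P_in = 0.877 × 121949 = 106949 W
n = 1701 rpm
ω = 2π×1701/60 = 178.1 rad/s
τ = P_out/ω = 106949/178.1 = 600.5 N·m
In lb·ft: 600.5/1.356 = 443 lb·ft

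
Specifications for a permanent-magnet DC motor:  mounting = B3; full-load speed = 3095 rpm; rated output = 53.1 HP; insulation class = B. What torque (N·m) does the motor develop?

P_out = 53.1 × 746 = 39613 W
ω = 2π × 3095/60 = 324.1 rad/s
τ = P_out/ω = 39613/324.1 = 122 N·m

122 N·m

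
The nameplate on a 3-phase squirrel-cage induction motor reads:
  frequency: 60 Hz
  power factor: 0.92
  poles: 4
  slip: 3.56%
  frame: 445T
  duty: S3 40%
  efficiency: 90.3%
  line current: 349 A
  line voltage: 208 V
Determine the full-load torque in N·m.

P_in = √3·V·I·cosφ = 1.732 × 208 × 349 × 0.92 = 115671 W
P_out = η·P_in = 0.903 × 115671 = 104451 W
n_s = 120×60/4 = 1800 rpm; n = 1800×(1−0.0356) = 1736 rpm
ω = 2π×1736/60 = 181.8 rad/s
τ = P_out/ω = 104451/181.8 = 575 N·m

575 N·m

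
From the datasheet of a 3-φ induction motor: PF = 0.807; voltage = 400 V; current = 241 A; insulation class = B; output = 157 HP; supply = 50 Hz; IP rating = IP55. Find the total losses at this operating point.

P_in = √3·V·I·cosφ = 1.732×400×241×0.807 = 134741 W
P_out = 157×746 = 117122 W
Losses = P_in − P_out = 134741 − 117122 = 17619 W

17.6 kW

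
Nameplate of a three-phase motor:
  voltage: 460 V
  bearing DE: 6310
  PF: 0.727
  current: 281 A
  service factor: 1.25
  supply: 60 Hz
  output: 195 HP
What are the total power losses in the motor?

17.3 kW

P_in = √3·V·I·cosφ = 1.732×460×281×0.727 = 162760 W
P_out = 195×746 = 145470 W
Losses = P_in − P_out = 162760 − 145470 = 17290 W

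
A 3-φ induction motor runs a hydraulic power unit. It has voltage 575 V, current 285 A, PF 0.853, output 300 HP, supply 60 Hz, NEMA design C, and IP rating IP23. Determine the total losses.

P_in = √3·V·I·cosφ = 1.732×575×285×0.853 = 242108 W
P_out = 300×746 = 223800 W
Losses = P_in − P_out = 242108 − 223800 = 18308 W

18.3 kW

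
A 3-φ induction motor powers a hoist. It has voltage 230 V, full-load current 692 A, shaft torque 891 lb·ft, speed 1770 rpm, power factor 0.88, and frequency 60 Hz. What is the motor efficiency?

τ = 891 lb·ft × 1.356 = 1208 N·m
ω = 2π × 1770/60 = 185.4 rad/s; P_out = τω = 1208 × 185.4 = 223963 W
P_in = √3·V_L·I_L·cosφ = 1.732 × 230 × 692 × 0.88 = 242585 W
η = P_out / P_in = 223963 / 242585 = 0.923 = 92.3%

92.3 %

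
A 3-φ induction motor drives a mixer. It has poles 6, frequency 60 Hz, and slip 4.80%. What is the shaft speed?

n_s = 120f/p = 120×60/6 = 1200 rpm
n = n_s(1 − s) = 1200 × (1 − 0.048) = 1142 rpm

1142 rpm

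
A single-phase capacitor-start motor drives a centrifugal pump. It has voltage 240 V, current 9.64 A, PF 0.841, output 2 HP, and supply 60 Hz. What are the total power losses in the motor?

454 W

P_in = V·I·cosφ = 240×9.64×0.841 = 1946 W
P_out = 2×746 = 1492 W
Losses = P_in − P_out = 1946 − 1492 = 454 W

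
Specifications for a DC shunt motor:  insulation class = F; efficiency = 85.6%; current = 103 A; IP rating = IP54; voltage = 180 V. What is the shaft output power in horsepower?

21.3 HP

P_in = V·I = 180 × 103 = 18540 W
P_out = η·P_in = 0.856 × 18540 = 15870 W
= 15870/746 = 21.3 HP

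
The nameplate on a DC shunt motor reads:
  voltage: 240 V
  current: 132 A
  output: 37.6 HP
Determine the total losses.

3.63 kW

P_in = V·I = 240×132 = 31680 W
P_out = 37.6×746 = 28050 W
Losses = P_in − P_out = 31680 − 28050 = 3630 W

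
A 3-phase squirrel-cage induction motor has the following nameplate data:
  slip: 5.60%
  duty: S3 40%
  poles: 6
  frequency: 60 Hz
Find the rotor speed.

1133 rpm

n_s = 120f/p = 120×60/6 = 1200 rpm
n = n_s(1 − s) = 1200 × (1 − 0.056) = 1133 rpm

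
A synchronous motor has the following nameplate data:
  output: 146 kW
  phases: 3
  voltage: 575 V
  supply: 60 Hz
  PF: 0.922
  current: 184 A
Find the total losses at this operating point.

23000 W

P_in = √3·V·I·cosφ = 1.732×575×184×0.922 = 168952 W
P_out = 146000 W
Losses = P_in − P_out = 168952 − 146000 = 22952 W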